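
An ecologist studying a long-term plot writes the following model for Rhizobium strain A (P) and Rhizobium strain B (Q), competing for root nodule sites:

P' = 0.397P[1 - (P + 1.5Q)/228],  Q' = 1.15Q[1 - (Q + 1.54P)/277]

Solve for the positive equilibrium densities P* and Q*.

P* ≈ 143, Q* ≈ 56.6

Setting both brackets to zero gives the nullclines P + 1.5Q = 228 and 1.54P + Q = 277.
Substituting Q = 277 - 1.54P into the first: P(1 - 1.5·1.54) = 228 - 1.5·277.
So P* = -188/-1.31 = 143, and then Q* = 277 - 1.54·143 = 56.6.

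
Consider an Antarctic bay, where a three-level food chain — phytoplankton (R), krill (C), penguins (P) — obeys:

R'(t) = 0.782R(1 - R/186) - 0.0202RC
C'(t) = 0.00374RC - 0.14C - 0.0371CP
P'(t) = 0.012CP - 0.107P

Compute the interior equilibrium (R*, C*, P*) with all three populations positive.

R* ≈ 143, C* ≈ 8.92, P* ≈ 10.7

From dP/dt = 0: 0.012C* = 0.107, so C* = 8.92.
From dR/dt = 0: 0.782(1 - R*/186) = 0.0202·8.92, giving R* = 186·(1 - 0.23) = 143.
From dC/dt = 0: 0.00374·143 - 0.14 = 0.0371P*, so P* = 0.395/0.0371 = 10.7.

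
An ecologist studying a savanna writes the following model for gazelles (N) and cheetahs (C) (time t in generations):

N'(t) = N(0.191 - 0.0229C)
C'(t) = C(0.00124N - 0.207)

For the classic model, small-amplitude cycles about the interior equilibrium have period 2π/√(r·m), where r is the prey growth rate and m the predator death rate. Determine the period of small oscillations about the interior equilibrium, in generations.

T ≈ 31.6 generations

Here r = 0.191 and m = 0.207, so r·m = 0.0395.
ω = √0.0395 = 0.199 per generation, hence T = 2π/ω ≈ 31.6 generations.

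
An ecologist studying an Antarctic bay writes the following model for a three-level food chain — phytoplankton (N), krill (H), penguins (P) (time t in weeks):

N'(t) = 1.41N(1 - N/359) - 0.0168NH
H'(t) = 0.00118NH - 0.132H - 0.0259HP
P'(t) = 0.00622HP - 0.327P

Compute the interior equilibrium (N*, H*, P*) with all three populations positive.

N* ≈ 134, H* ≈ 52.6, P* ≈ 1.01

From dP/dt = 0: 0.00622H* = 0.327, so H* = 52.6.
From dN/dt = 0: 1.41(1 - N*/359) = 0.0168·52.6, giving N* = 359·(1 - 0.626) = 134.
From dH/dt = 0: 0.00118·134 - 0.132 = 0.0259P*, so P* = 0.0263/0.0259 = 1.01.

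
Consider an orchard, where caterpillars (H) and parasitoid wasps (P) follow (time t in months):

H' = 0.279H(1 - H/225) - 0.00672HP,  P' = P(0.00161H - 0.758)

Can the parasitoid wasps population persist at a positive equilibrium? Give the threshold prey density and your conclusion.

The predator equation gives dP/dt > 0 only when H > 0.758/0.00161 = 471.
Without the predator, H → K = 225. Since 225 < 471, the predator cannot invade.

Threshold H = 471; K < 471, so no, the predator goes extinct.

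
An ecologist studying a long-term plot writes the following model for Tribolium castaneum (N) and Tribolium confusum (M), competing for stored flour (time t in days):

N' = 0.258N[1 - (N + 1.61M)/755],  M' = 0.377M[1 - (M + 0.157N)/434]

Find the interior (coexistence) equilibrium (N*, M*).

Setting both brackets to zero gives the nullclines N + 1.61M = 755 and 0.157N + M = 434.
Substituting M = 434 - 0.157N into the first: N(1 - 1.61·0.157) = 755 - 1.61·434.
So N* = 56.3/0.747 = 75.3, and then M* = 434 - 0.157·75.3 = 422.

N* ≈ 75.3, M* ≈ 422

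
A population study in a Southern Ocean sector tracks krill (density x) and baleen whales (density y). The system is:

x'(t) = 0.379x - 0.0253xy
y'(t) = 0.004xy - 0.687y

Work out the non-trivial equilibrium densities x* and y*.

x* ≈ 172, y* ≈ 15

Set dy/dt = 0 with y > 0: 0.004x - 0.687 = 0, so x* = 0.687/0.004 = 172.
Set dx/dt = 0 with x > 0: 0.379 - 0.0253y = 0, so y* = 0.379/0.0253 = 15.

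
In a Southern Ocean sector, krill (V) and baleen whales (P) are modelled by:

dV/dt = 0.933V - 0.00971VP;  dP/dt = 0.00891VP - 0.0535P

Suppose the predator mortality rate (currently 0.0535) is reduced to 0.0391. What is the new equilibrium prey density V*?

At the interior fixed point, setting dP/dt = 0 with P > 0 fixes V* = (predator death rate)/(VP coefficient) — independent of the other coefficients.
With the change, V* = 0.0391/0.00891 = 4.39; it falls from 6.

V* ≈ 4.39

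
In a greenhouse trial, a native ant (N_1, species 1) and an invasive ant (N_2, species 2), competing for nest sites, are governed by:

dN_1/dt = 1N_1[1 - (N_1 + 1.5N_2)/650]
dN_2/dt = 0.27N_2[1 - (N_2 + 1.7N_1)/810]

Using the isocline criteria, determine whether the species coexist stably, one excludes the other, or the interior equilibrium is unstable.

unstable coexistence (outcome depends on initial conditions)

Compare the nullcline intercepts: K1/α12 = 650/1.5 = 433 < K2 = 810; K2/α21 = 810/1.7 = 476 < K1 = 650.
Since both are reversed, neither can invade when rare; the interior point is a saddle.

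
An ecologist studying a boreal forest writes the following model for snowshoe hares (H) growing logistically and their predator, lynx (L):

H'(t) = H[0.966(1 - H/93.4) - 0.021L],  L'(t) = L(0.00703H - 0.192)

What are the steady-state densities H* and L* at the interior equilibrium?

From dL/dt = 0 with L > 0: 0.00703H* = 0.192, so H* = 27.3.
Substitute into dH/dt = 0: 0.966(1 - 27.3/93.4) = 0.021L*.
The bracket is 0.708, giving L* = 0.684/0.021 = 32.5.

H* ≈ 27.3, L* ≈ 32.5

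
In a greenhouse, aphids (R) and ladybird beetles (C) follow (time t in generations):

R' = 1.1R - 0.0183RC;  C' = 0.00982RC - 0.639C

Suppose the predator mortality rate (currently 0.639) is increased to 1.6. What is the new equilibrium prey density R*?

R* ≈ 163

At the interior fixed point, setting dC/dt = 0 with C > 0 fixes R* = (predator death rate)/(RC coefficient) — independent of the other coefficients.
With the change, R* = 1.6/0.00982 = 163; it rises from 65.1.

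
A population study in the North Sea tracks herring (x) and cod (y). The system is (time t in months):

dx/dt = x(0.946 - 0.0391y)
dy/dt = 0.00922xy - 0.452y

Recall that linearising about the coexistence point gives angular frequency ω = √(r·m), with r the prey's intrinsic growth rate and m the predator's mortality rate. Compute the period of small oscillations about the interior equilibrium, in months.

Here r = 0.946 and m = 0.452, so r·m = 0.428.
ω = √0.428 = 0.654 per month, hence T = 2π/ω ≈ 9.61 months.

T ≈ 9.61 months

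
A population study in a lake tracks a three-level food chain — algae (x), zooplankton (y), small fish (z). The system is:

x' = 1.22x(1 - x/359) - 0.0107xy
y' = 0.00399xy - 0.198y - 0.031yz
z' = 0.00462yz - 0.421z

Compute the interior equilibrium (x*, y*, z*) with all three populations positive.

From dz/dt = 0: 0.00462y* = 0.421, so y* = 91.1.
From dx/dt = 0: 1.22(1 - x*/359) = 0.0107·91.1, giving x* = 359·(1 - 0.799) = 72.1.
From dy/dt = 0: 0.00399·72.1 - 0.198 = 0.031z*, so z* = 0.0896/0.031 = 2.89.

x* ≈ 72.1, y* ≈ 91.1, z* ≈ 2.89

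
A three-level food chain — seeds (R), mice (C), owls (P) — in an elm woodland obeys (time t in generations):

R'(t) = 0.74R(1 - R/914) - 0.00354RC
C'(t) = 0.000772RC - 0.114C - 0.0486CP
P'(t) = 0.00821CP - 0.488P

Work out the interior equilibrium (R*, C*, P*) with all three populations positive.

R* ≈ 654, C* ≈ 59.4, P* ≈ 8.04

From dP/dt = 0: 0.00821C* = 0.488, so C* = 59.4.
From dR/dt = 0: 0.74(1 - R*/914) = 0.00354·59.4, giving R* = 914·(1 - 0.284) = 654.
From dC/dt = 0: 0.000772·654 - 0.114 = 0.0486P*, so P* = 0.391/0.0486 = 8.04.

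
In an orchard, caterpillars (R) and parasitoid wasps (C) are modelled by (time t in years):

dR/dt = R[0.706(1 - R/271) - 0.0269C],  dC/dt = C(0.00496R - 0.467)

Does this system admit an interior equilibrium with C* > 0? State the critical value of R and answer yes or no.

Threshold R = 94.2; K > 94.2, so yes, the predator persists.

The predator equation gives dC/dt > 0 only when R > 0.467/0.00496 = 94.2.
Without the predator, R → K = 271. Since 271 > 94.2, the predator can invade and persist.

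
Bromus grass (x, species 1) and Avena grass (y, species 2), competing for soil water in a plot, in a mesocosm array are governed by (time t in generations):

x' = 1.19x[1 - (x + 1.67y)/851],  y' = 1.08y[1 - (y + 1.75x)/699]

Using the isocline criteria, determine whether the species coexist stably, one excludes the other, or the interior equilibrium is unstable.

unstable coexistence (outcome depends on initial conditions)

Compare the nullcline intercepts: K1/α12 = 851/1.67 = 510 < K2 = 699; K2/α21 = 699/1.75 = 399 < K1 = 851.
Since both are reversed, neither can invade when rare; the interior point is a saddle.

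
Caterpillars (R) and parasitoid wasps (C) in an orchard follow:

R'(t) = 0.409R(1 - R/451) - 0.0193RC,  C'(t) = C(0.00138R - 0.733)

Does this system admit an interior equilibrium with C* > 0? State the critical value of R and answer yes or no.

Threshold R = 531; K < 531, so no, the predator goes extinct.

The predator equation gives dC/dt > 0 only when R > 0.733/0.00138 = 531.
Without the predator, R → K = 451. Since 451 < 531, the predator cannot invade.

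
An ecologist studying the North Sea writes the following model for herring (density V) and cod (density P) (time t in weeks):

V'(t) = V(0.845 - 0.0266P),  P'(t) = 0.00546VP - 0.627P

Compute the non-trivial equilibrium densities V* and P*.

Set dP/dt = 0 with P > 0: 0.00546V - 0.627 = 0, so V* = 0.627/0.00546 = 115.
Set dV/dt = 0 with V > 0: 0.845 - 0.0266P = 0, so P* = 0.845/0.0266 = 31.8.

V* ≈ 115, P* ≈ 31.8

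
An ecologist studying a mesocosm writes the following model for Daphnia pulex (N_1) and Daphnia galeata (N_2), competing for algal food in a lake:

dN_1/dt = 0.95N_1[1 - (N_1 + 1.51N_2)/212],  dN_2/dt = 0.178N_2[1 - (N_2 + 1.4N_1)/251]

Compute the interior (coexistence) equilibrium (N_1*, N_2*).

Setting both brackets to zero gives the nullclines N_1 + 1.51N_2 = 212 and 1.4N_1 + N_2 = 251.
Substituting N_2 = 251 - 1.4N_1 into the first: N_1(1 - 1.51·1.4) = 212 - 1.51·251.
So N_1* = -167/-1.11 = 150, and then N_2* = 251 - 1.4·150 = 41.1.

N_1* ≈ 150, N_2* ≈ 41.1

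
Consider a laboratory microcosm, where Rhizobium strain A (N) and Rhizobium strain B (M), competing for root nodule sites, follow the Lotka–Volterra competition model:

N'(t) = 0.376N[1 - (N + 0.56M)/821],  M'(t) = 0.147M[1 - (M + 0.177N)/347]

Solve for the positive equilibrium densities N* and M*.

N* ≈ 696, M* ≈ 224

Setting both brackets to zero gives the nullclines N + 0.56M = 821 and 0.177N + M = 347.
Substituting M = 347 - 0.177N into the first: N(1 - 0.56·0.177) = 821 - 0.56·347.
So N* = 627/0.901 = 696, and then M* = 347 - 0.177·696 = 224.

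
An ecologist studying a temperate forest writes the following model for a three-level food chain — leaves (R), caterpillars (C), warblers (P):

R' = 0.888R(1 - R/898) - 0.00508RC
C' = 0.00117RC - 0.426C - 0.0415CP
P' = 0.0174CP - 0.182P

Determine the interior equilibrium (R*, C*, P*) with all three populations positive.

From dP/dt = 0: 0.0174C* = 0.182, so C* = 10.5.
From dR/dt = 0: 0.888(1 - R*/898) = 0.00508·10.5, giving R* = 898·(1 - 0.0598) = 844.
From dC/dt = 0: 0.00117·844 - 0.426 = 0.0415P*, so P* = 0.562/0.0415 = 13.5.

R* ≈ 844, C* ≈ 10.5, P* ≈ 13.5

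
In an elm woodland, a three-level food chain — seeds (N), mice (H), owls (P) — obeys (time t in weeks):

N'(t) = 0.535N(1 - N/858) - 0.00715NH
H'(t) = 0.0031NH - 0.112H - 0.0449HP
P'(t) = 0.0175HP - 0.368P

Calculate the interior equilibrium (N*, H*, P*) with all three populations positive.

N* ≈ 617, H* ≈ 21, P* ≈ 40.1

From dP/dt = 0: 0.0175H* = 0.368, so H* = 21.
From dN/dt = 0: 0.535(1 - N*/858) = 0.00715·21, giving N* = 858·(1 - 0.281) = 617.
From dH/dt = 0: 0.0031·617 - 0.112 = 0.0449P*, so P* = 1.8/0.0449 = 40.1.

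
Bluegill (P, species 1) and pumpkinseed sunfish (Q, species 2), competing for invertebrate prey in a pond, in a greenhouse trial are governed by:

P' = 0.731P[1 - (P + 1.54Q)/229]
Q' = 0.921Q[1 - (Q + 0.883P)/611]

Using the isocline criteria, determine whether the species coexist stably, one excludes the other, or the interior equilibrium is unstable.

species 2 excludes species 1

Compare the nullcline intercepts: K1/α12 = 229/1.54 = 149 < K2 = 611; K2/α21 = 611/0.883 = 692 > K1 = 229.
Since the inequalities point opposite ways, species 2 can invade but species 1 cannot.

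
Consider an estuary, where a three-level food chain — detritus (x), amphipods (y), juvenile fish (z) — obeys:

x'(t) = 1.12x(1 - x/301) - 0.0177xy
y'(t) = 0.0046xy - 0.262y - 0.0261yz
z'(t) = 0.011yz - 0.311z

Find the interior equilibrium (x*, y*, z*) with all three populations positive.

From dz/dt = 0: 0.011y* = 0.311, so y* = 28.3.
From dx/dt = 0: 1.12(1 - x*/301) = 0.0177·28.3, giving x* = 301·(1 - 0.447) = 167.
From dy/dt = 0: 0.0046·167 - 0.262 = 0.0261z*, so z* = 0.504/0.0261 = 19.3.

x* ≈ 167, y* ≈ 28.3, z* ≈ 19.3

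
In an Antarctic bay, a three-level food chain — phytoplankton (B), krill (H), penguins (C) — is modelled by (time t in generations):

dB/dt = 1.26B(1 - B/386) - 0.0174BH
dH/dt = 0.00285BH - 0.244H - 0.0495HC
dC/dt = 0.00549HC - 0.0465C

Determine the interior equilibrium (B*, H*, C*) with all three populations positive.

B* ≈ 341, H* ≈ 8.47, C* ≈ 14.7

From dC/dt = 0: 0.00549H* = 0.0465, so H* = 8.47.
From dB/dt = 0: 1.26(1 - B*/386) = 0.0174·8.47, giving B* = 386·(1 - 0.117) = 341.
From dH/dt = 0: 0.00285·341 - 0.244 = 0.0495C*, so C* = 0.727/0.0495 = 14.7.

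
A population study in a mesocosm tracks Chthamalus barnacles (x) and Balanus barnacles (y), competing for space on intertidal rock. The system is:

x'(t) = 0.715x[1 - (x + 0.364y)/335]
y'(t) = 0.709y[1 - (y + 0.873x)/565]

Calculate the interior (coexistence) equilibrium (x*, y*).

Setting both brackets to zero gives the nullclines x + 0.364y = 335 and 0.873x + y = 565.
Substituting y = 565 - 0.873x into the first: x(1 - 0.364·0.873) = 335 - 0.364·565.
So x* = 129/0.682 = 190, and then y* = 565 - 0.873·190 = 399.

x* ≈ 190, y* ≈ 399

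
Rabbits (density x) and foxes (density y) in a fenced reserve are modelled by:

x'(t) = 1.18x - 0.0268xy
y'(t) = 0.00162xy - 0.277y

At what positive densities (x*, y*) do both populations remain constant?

x* ≈ 171, y* ≈ 44

Set dy/dt = 0 with y > 0: 0.00162x - 0.277 = 0, so x* = 0.277/0.00162 = 171.
Set dx/dt = 0 with x > 0: 1.18 - 0.0268y = 0, so y* = 1.18/0.0268 = 44.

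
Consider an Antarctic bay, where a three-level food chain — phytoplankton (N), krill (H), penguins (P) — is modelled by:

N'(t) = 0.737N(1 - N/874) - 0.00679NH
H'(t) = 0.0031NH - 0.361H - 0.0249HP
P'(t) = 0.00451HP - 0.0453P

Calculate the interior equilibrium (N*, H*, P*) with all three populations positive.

From dP/dt = 0: 0.00451H* = 0.0453, so H* = 10.
From dN/dt = 0: 0.737(1 - N*/874) = 0.00679·10, giving N* = 874·(1 - 0.0925) = 793.
From dH/dt = 0: 0.0031·793 - 0.361 = 0.0249P*, so P* = 2.1/0.0249 = 84.2.

N* ≈ 793, H* ≈ 10, P* ≈ 84.2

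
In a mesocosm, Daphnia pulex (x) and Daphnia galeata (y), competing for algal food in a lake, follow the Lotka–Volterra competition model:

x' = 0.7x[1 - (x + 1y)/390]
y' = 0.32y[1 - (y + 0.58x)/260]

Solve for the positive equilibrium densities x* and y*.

Setting both brackets to zero gives the nullclines x + 1y = 390 and 0.58x + y = 260.
Substituting y = 260 - 0.58x into the first: x(1 - 1·0.58) = 390 - 1·260.
So x* = 130/0.42 = 310, and then y* = 260 - 0.58·310 = 80.5.

x* ≈ 310, y* ≈ 80.5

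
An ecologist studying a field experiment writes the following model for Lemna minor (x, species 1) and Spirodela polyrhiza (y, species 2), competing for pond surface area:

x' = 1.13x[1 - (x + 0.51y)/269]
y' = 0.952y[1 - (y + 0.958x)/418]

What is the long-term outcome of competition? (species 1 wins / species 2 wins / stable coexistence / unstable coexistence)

stable coexistence

Compare the nullcline intercepts: K1/α12 = 269/0.51 = 527 > K2 = 418; K2/α21 = 418/0.958 = 436 > K1 = 269.
Since both inequalities hold, each species can invade when rare, so the interior equilibrium is stable.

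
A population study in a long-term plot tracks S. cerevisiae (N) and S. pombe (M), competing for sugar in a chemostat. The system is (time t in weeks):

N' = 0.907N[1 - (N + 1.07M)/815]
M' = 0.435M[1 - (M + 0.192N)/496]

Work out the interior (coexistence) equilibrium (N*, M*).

Setting both brackets to zero gives the nullclines N + 1.07M = 815 and 0.192N + M = 496.
Substituting M = 496 - 0.192N into the first: N(1 - 1.07·0.192) = 815 - 1.07·496.
So N* = 284/0.795 = 358, and then M* = 496 - 0.192·358 = 427.

N* ≈ 358, M* ≈ 427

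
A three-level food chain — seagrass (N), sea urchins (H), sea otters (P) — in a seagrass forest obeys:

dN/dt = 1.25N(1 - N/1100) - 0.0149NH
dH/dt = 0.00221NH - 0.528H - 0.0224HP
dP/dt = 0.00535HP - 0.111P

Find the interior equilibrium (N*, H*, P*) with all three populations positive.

From dP/dt = 0: 0.00535H* = 0.111, so H* = 20.7.
From dN/dt = 0: 1.25(1 - N*/1100) = 0.0149·20.7, giving N* = 1100·(1 - 0.247) = 828.
From dH/dt = 0: 0.00221·828 - 0.528 = 0.0224P*, so P* = 1.3/0.0224 = 58.1.

N* ≈ 828, H* ≈ 20.7, P* ≈ 58.1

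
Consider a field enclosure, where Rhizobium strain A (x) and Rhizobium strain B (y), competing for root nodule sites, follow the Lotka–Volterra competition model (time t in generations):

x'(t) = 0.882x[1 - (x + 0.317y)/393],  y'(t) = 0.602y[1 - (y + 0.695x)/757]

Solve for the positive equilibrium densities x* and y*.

Setting both brackets to zero gives the nullclines x + 0.317y = 393 and 0.695x + y = 757.
Substituting y = 757 - 0.695x into the first: x(1 - 0.317·0.695) = 393 - 0.317·757.
So x* = 153/0.78 = 196, and then y* = 757 - 0.695·196 = 621.

x* ≈ 196, y* ≈ 621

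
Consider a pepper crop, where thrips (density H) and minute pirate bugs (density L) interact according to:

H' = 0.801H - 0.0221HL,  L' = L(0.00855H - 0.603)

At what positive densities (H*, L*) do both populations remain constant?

H* ≈ 70.5, L* ≈ 36.2

Set dL/dt = 0 with L > 0: 0.00855H - 0.603 = 0, so H* = 0.603/0.00855 = 70.5.
Set dH/dt = 0 with H > 0: 0.801 - 0.0221L = 0, so L* = 0.801/0.0221 = 36.2.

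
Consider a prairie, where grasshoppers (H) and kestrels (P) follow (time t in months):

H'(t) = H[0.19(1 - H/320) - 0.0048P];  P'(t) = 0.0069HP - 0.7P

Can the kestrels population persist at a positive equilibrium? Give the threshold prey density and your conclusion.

Threshold H = 101; K > 101, so yes, the predator persists.

The predator equation gives dP/dt > 0 only when H > 0.7/0.0069 = 101.
Without the predator, H → K = 320. Since 320 > 101, the predator can invade and persist.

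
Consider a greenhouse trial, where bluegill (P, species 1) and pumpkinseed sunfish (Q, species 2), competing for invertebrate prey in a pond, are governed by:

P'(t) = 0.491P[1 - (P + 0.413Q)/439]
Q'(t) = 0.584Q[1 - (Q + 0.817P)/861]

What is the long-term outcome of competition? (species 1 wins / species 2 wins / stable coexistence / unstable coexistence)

Compare the nullcline intercepts: K1/α12 = 439/0.413 = 1060 > K2 = 861; K2/α21 = 861/0.817 = 1050 > K1 = 439.
Since both inequalities hold, each species can invade when rare, so the interior equilibrium is stable.

stable coexistence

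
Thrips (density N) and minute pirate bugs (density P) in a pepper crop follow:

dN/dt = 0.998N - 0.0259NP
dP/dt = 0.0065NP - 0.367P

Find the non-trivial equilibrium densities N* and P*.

Set dP/dt = 0 with P > 0: 0.0065N - 0.367 = 0, so N* = 0.367/0.0065 = 56.5.
Set dN/dt = 0 with N > 0: 0.998 - 0.0259P = 0, so P* = 0.998/0.0259 = 38.5.

N* ≈ 56.5, P* ≈ 38.5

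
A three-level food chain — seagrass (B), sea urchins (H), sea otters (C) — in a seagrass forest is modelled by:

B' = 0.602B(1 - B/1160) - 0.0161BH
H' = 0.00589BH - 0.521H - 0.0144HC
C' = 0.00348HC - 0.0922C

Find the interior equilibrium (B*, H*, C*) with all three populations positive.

B* ≈ 338, H* ≈ 26.5, C* ≈ 102

From dC/dt = 0: 0.00348H* = 0.0922, so H* = 26.5.
From dB/dt = 0: 0.602(1 - B*/1160) = 0.0161·26.5, giving B* = 1160·(1 - 0.709) = 338.
From dH/dt = 0: 0.00589·338 - 0.521 = 0.0144C*, so C* = 1.47/0.0144 = 102.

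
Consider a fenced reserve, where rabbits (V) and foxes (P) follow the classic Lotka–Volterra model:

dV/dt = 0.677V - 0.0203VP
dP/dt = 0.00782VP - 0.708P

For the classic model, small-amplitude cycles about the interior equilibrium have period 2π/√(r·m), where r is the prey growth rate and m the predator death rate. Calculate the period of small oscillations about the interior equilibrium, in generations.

Here r = 0.677 and m = 0.708, so r·m = 0.479.
ω = √0.479 = 0.692 per generation, hence T = 2π/ω ≈ 9.08 generations.

T ≈ 9.08 generations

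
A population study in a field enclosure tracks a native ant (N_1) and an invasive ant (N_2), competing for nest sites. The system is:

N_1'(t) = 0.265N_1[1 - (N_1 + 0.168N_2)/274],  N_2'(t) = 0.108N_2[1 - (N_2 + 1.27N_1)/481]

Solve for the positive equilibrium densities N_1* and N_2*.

N_1* ≈ 246, N_2* ≈ 169

Setting both brackets to zero gives the nullclines N_1 + 0.168N_2 = 274 and 1.27N_1 + N_2 = 481.
Substituting N_2 = 481 - 1.27N_1 into the first: N_1(1 - 0.168·1.27) = 274 - 0.168·481.
So N_1* = 193/0.787 = 246, and then N_2* = 481 - 1.27·246 = 169.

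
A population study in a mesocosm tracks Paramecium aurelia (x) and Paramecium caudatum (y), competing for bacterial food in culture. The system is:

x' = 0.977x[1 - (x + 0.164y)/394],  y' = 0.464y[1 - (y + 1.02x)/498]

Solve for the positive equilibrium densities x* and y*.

x* ≈ 375, y* ≈ 115

Setting both brackets to zero gives the nullclines x + 0.164y = 394 and 1.02x + y = 498.
Substituting y = 498 - 1.02x into the first: x(1 - 0.164·1.02) = 394 - 0.164·498.
So x* = 312/0.833 = 375, and then y* = 498 - 1.02·375 = 115.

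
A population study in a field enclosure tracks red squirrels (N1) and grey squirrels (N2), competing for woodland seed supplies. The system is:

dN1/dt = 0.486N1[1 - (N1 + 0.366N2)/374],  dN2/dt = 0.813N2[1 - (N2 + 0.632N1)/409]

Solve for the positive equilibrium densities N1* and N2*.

N1* ≈ 292, N2* ≈ 225

Setting both brackets to zero gives the nullclines N1 + 0.366N2 = 374 and 0.632N1 + N2 = 409.
Substituting N2 = 409 - 0.632N1 into the first: N1(1 - 0.366·0.632) = 374 - 0.366·409.
So N1* = 224/0.769 = 292, and then N2* = 409 - 0.632·292 = 225.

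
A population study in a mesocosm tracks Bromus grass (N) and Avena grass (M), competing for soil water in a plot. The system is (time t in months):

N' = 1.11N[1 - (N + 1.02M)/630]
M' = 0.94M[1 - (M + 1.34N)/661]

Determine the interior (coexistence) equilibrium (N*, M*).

Setting both brackets to zero gives the nullclines N + 1.02M = 630 and 1.34N + M = 661.
Substituting M = 661 - 1.34N into the first: N(1 - 1.02·1.34) = 630 - 1.02·661.
So N* = -44.2/-0.367 = 121, and then M* = 661 - 1.34·121 = 499.

N* ≈ 121, M* ≈ 499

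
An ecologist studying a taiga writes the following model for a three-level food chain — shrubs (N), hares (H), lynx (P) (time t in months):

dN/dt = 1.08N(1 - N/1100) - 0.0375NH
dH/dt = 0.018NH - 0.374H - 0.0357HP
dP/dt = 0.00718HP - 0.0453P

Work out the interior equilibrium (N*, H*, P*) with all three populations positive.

N* ≈ 859, H* ≈ 6.31, P* ≈ 423

From dP/dt = 0: 0.00718H* = 0.0453, so H* = 6.31.
From dN/dt = 0: 1.08(1 - N*/1100) = 0.0375·6.31, giving N* = 1100·(1 - 0.219) = 859.
From dH/dt = 0: 0.018·859 - 0.374 = 0.0357P*, so P* = 15.1/0.0357 = 423.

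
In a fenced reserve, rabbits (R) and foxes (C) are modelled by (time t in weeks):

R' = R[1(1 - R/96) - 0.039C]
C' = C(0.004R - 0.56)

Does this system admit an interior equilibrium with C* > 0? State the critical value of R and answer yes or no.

Threshold R = 140; K < 140, so no, the predator goes extinct.

The predator equation gives dC/dt > 0 only when R > 0.56/0.004 = 140.
Without the predator, R → K = 96. Since 96 < 140, the predator cannot invade.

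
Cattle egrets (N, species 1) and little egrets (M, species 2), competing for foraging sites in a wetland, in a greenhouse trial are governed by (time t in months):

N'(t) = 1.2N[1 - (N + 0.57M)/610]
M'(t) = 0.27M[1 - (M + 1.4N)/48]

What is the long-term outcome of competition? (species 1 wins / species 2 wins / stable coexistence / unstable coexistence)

Compare the nullcline intercepts: K1/α12 = 610/0.57 = 1070 > K2 = 48; K2/α21 = 48/1.4 = 34.3 < K1 = 610.
Since the inequalities point opposite ways, species 1 can invade but species 2 cannot.

species 1 excludes species 2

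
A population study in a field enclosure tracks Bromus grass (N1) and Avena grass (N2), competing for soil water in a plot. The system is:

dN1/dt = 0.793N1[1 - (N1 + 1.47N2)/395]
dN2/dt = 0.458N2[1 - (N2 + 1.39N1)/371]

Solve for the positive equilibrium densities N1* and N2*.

N1* ≈ 144, N2* ≈ 171

Setting both brackets to zero gives the nullclines N1 + 1.47N2 = 395 and 1.39N1 + N2 = 371.
Substituting N2 = 371 - 1.39N1 into the first: N1(1 - 1.47·1.39) = 395 - 1.47·371.
So N1* = -150/-1.04 = 144, and then N2* = 371 - 1.39·144 = 171.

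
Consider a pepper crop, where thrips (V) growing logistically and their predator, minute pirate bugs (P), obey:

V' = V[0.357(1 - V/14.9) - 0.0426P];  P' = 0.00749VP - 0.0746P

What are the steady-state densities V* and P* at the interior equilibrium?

V* ≈ 9.96, P* ≈ 2.78

From dP/dt = 0 with P > 0: 0.00749V* = 0.0746, so V* = 9.96.
Substitute into dV/dt = 0: 0.357(1 - 9.96/14.9) = 0.0426P*.
The bracket is 0.332, giving P* = 0.118/0.0426 = 2.78.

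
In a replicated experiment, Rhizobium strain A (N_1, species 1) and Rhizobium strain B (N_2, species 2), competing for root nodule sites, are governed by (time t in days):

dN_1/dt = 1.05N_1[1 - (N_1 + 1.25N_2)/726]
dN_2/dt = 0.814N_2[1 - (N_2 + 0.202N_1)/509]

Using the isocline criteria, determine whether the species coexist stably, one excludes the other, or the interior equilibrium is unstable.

stable coexistence

Compare the nullcline intercepts: K1/α12 = 726/1.25 = 581 > K2 = 509; K2/α21 = 509/0.202 = 2520 > K1 = 726.
Since both inequalities hold, each species can invade when rare, so the interior equilibrium is stable.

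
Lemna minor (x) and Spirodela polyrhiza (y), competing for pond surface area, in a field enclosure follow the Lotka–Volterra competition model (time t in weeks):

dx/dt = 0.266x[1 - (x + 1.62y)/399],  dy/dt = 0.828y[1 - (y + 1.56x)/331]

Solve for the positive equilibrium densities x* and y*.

x* ≈ 89.9, y* ≈ 191

Setting both brackets to zero gives the nullclines x + 1.62y = 399 and 1.56x + y = 331.
Substituting y = 331 - 1.56x into the first: x(1 - 1.62·1.56) = 399 - 1.62·331.
So x* = -137/-1.53 = 89.9, and then y* = 331 - 1.56·89.9 = 191.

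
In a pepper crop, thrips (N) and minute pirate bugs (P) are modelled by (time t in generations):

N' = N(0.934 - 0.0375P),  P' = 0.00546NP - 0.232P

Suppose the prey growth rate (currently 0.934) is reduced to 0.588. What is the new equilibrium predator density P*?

P* ≈ 15.7

At the interior fixed point, setting dN/dt = 0 with N > 0 fixes P* = (prey growth rate)/(NP coefficient) — independent of the other coefficients.
With the change, P* = 0.588/0.0375 = 15.7; it falls from 24.9.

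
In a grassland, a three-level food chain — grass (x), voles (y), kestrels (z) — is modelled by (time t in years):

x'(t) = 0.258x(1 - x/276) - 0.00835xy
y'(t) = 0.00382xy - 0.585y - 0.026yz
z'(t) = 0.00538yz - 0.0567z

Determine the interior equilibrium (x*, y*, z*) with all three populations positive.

x* ≈ 182, y* ≈ 10.5, z* ≈ 4.22

From dz/dt = 0: 0.00538y* = 0.0567, so y* = 10.5.
From dx/dt = 0: 0.258(1 - x*/276) = 0.00835·10.5, giving x* = 276·(1 - 0.341) = 182.
From dy/dt = 0: 0.00382·182 - 0.585 = 0.026z*, so z* = 0.11/0.026 = 4.22.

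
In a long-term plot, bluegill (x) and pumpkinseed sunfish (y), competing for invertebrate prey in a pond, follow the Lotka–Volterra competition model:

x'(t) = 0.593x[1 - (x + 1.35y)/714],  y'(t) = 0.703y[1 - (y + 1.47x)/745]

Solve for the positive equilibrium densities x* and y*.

Setting both brackets to zero gives the nullclines x + 1.35y = 714 and 1.47x + y = 745.
Substituting y = 745 - 1.47x into the first: x(1 - 1.35·1.47) = 714 - 1.35·745.
So x* = -292/-0.985 = 296, and then y* = 745 - 1.47·296 = 309.

x* ≈ 296, y* ≈ 309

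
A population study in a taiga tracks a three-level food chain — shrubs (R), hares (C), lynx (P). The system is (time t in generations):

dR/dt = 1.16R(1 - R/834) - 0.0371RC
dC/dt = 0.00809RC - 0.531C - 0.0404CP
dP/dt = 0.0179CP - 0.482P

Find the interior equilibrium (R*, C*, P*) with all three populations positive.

R* ≈ 116, C* ≈ 26.9, P* ≈ 10

From dP/dt = 0: 0.0179C* = 0.482, so C* = 26.9.
From dR/dt = 0: 1.16(1 - R*/834) = 0.0371·26.9, giving R* = 834·(1 - 0.861) = 116.
From dC/dt = 0: 0.00809·116 - 0.531 = 0.0404P*, so P* = 0.405/0.0404 = 10.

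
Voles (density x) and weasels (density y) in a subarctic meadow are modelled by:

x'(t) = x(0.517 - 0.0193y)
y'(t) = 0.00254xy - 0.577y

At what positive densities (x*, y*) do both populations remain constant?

Set dy/dt = 0 with y > 0: 0.00254x - 0.577 = 0, so x* = 0.577/0.00254 = 227.
Set dx/dt = 0 with x > 0: 0.517 - 0.0193y = 0, so y* = 0.517/0.0193 = 26.8.

x* ≈ 227, y* ≈ 26.8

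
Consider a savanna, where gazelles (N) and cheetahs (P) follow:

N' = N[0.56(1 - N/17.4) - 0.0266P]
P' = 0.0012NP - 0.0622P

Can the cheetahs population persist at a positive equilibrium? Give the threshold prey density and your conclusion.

The predator equation gives dP/dt > 0 only when N > 0.0622/0.0012 = 51.8.
Without the predator, N → K = 17.4. Since 17.4 < 51.8, the predator cannot invade.

Threshold N = 51.8; K < 51.8, so no, the predator goes extinct.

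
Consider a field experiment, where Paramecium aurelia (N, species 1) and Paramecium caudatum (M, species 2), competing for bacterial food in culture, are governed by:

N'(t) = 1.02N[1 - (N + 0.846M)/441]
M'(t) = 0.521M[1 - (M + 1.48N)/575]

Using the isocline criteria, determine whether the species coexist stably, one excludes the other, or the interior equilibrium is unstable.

unstable coexistence (outcome depends on initial conditions)

Compare the nullcline intercepts: K1/α12 = 441/0.846 = 521 < K2 = 575; K2/α21 = 575/1.48 = 389 < K1 = 441.
Since both are reversed, neither can invade when rare; the interior point is a saddle.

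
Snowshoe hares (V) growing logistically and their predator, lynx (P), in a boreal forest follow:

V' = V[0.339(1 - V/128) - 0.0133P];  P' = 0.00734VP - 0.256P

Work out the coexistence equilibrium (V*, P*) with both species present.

From dP/dt = 0 with P > 0: 0.00734V* = 0.256, so V* = 34.9.
Substitute into dV/dt = 0: 0.339(1 - 34.9/128) = 0.0133P*.
The bracket is 0.728, giving P* = 0.247/0.0133 = 18.5.

V* ≈ 34.9, P* ≈ 18.5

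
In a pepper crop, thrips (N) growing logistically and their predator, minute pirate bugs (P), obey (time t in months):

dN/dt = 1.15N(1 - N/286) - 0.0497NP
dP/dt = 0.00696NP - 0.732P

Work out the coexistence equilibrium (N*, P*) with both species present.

N* ≈ 105, P* ≈ 14.6

From dP/dt = 0 with P > 0: 0.00696N* = 0.732, so N* = 105.
Substitute into dN/dt = 0: 1.15(1 - 105/286) = 0.0497P*.
The bracket is 0.632, giving P* = 0.727/0.0497 = 14.6.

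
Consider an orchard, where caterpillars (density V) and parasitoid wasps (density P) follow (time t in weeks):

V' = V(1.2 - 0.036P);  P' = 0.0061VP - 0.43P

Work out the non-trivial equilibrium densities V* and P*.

Set dP/dt = 0 with P > 0: 0.0061V - 0.43 = 0, so V* = 0.43/0.0061 = 70.5.
Set dV/dt = 0 with V > 0: 1.2 - 0.036P = 0, so P* = 1.2/0.036 = 33.3.

V* ≈ 70.5, P* ≈ 33.3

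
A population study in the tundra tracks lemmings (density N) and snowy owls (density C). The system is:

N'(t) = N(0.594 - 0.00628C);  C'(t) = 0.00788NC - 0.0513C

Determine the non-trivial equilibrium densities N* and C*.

N* ≈ 6.51, C* ≈ 94.6

Set dC/dt = 0 with C > 0: 0.00788N - 0.0513 = 0, so N* = 0.0513/0.00788 = 6.51.
Set dN/dt = 0 with N > 0: 0.594 - 0.00628C = 0, so C* = 0.594/0.00628 = 94.6.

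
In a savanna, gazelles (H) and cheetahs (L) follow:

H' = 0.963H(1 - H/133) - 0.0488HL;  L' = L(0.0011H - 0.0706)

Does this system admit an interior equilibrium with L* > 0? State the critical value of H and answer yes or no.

Threshold H = 64.2; K > 64.2, so yes, the predator persists.

The predator equation gives dL/dt > 0 only when H > 0.0706/0.0011 = 64.2.
Without the predator, H → K = 133. Since 133 > 64.2, the predator can invade and persist.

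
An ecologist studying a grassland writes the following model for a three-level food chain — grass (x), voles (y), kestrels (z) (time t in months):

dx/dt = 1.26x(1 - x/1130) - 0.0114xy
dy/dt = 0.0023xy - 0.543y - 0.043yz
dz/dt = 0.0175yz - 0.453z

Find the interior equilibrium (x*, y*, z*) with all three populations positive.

x* ≈ 865, y* ≈ 25.9, z* ≈ 33.7

From dz/dt = 0: 0.0175y* = 0.453, so y* = 25.9.
From dx/dt = 0: 1.26(1 - x*/1130) = 0.0114·25.9, giving x* = 1130·(1 - 0.234) = 865.
From dy/dt = 0: 0.0023·865 - 0.543 = 0.043z*, so z* = 1.45/0.043 = 33.7.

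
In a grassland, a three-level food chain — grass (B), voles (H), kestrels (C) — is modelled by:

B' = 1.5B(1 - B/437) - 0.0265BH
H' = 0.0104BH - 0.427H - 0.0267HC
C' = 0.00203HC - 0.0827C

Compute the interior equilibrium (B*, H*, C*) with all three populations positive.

B* ≈ 122, H* ≈ 40.7, C* ≈ 31.7

From dC/dt = 0: 0.00203H* = 0.0827, so H* = 40.7.
From dB/dt = 0: 1.5(1 - B*/437) = 0.0265·40.7, giving B* = 437·(1 - 0.72) = 122.
From dH/dt = 0: 0.0104·122 - 0.427 = 0.0267C*, so C* = 0.847/0.0267 = 31.7.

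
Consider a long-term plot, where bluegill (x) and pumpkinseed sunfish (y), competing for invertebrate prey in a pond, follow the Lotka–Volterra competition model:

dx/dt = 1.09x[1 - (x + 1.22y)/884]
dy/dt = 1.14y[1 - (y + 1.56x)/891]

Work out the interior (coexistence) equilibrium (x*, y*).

Setting both brackets to zero gives the nullclines x + 1.22y = 884 and 1.56x + y = 891.
Substituting y = 891 - 1.56x into the first: x(1 - 1.22·1.56) = 884 - 1.22·891.
So x* = -203/-0.903 = 225, and then y* = 891 - 1.56·225 = 540.

x* ≈ 225, y* ≈ 540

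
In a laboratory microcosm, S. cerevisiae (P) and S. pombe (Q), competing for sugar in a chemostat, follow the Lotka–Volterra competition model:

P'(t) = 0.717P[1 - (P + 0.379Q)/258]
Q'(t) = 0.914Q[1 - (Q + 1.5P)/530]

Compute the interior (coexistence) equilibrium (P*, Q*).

Setting both brackets to zero gives the nullclines P + 0.379Q = 258 and 1.5P + Q = 530.
Substituting Q = 530 - 1.5P into the first: P(1 - 0.379·1.5) = 258 - 0.379·530.
So P* = 57.1/0.431 = 132, and then Q* = 530 - 1.5·132 = 331.

P* ≈ 132, Q* ≈ 331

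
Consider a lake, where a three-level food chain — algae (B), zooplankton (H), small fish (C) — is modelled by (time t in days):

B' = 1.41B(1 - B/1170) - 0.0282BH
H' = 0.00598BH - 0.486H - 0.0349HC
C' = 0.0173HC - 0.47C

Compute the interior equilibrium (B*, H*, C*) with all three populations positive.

From dC/dt = 0: 0.0173H* = 0.47, so H* = 27.2.
From dB/dt = 0: 1.41(1 - B*/1170) = 0.0282·27.2, giving B* = 1170·(1 - 0.543) = 534.
From dH/dt = 0: 0.00598·534 - 0.486 = 0.0349C*, so C* = 2.71/0.0349 = 77.6.

B* ≈ 534, H* ≈ 27.2, C* ≈ 77.6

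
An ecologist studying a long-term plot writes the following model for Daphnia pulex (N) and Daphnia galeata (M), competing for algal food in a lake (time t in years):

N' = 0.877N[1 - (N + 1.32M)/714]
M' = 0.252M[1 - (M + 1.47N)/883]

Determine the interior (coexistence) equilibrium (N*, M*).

N* ≈ 480, M* ≈ 177

Setting both brackets to zero gives the nullclines N + 1.32M = 714 and 1.47N + M = 883.
Substituting M = 883 - 1.47N into the first: N(1 - 1.32·1.47) = 714 - 1.32·883.
So N* = -452/-0.94 = 480, and then M* = 883 - 1.47·480 = 177.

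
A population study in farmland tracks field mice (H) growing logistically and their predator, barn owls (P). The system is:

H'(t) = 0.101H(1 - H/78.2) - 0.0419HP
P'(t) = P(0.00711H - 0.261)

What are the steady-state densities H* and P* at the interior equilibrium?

H* ≈ 36.7, P* ≈ 1.28

From dP/dt = 0 with P > 0: 0.00711H* = 0.261, so H* = 36.7.
Substitute into dH/dt = 0: 0.101(1 - 36.7/78.2) = 0.0419P*.
The bracket is 0.531, giving P* = 0.0536/0.0419 = 1.28.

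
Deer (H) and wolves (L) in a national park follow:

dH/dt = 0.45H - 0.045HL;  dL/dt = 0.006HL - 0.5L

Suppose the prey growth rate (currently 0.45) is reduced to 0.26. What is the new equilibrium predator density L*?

At the interior fixed point, setting dH/dt = 0 with H > 0 fixes L* = (prey growth rate)/(HL coefficient) — independent of the other coefficients.
With the change, L* = 0.26/0.045 = 5.78; it falls from 10.

L* ≈ 5.78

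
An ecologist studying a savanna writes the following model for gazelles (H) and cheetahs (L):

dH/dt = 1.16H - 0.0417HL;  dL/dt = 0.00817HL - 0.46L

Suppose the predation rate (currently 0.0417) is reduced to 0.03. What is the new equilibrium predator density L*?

L* ≈ 38.7

At the interior fixed point, setting dH/dt = 0 with H > 0 fixes L* = (prey growth rate)/(HL coefficient) — independent of the other coefficients.
With the change, L* = 1.16/0.03 = 38.7; it rises from 27.8.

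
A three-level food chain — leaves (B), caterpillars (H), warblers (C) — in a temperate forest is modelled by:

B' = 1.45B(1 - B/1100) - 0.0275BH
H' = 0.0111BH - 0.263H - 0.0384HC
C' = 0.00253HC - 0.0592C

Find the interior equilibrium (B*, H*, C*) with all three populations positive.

B* ≈ 612, H* ≈ 23.4, C* ≈ 170

From dC/dt = 0: 0.00253H* = 0.0592, so H* = 23.4.
From dB/dt = 0: 1.45(1 - B*/1100) = 0.0275·23.4, giving B* = 1100·(1 - 0.444) = 612.
From dH/dt = 0: 0.0111·612 - 0.263 = 0.0384C*, so C* = 6.53/0.0384 = 170.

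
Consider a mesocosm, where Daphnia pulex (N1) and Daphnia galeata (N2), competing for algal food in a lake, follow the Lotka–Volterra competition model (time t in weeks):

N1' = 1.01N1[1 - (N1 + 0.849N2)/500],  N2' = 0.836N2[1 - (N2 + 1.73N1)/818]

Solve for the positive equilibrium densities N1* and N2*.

N1* ≈ 415, N2* ≈ 100

Setting both brackets to zero gives the nullclines N1 + 0.849N2 = 500 and 1.73N1 + N2 = 818.
Substituting N2 = 818 - 1.73N1 into the first: N1(1 - 0.849·1.73) = 500 - 0.849·818.
So N1* = -194/-0.469 = 415, and then N2* = 818 - 1.73·415 = 100.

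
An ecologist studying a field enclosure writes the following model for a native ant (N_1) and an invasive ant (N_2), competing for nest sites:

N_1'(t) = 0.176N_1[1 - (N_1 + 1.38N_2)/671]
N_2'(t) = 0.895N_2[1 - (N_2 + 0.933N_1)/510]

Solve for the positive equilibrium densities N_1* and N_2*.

N_1* ≈ 114, N_2* ≈ 404

Setting both brackets to zero gives the nullclines N_1 + 1.38N_2 = 671 and 0.933N_1 + N_2 = 510.
Substituting N_2 = 510 - 0.933N_1 into the first: N_1(1 - 1.38·0.933) = 671 - 1.38·510.
So N_1* = -32.8/-0.288 = 114, and then N_2* = 510 - 0.933·114 = 404.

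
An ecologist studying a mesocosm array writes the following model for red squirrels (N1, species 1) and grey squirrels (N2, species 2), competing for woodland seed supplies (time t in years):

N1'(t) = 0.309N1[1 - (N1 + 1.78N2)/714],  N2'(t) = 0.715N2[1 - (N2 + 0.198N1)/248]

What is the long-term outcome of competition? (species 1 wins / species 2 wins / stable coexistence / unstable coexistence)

Compare the nullcline intercepts: K1/α12 = 714/1.78 = 401 > K2 = 248; K2/α21 = 248/0.198 = 1250 > K1 = 714.
Since both inequalities hold, each species can invade when rare, so the interior equilibrium is stable.

stable coexistence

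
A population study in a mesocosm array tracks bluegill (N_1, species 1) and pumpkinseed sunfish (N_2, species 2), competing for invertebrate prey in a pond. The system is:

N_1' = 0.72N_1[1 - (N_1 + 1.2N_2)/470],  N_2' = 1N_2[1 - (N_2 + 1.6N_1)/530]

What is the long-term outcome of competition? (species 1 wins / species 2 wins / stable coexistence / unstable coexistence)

unstable coexistence (outcome depends on initial conditions)

Compare the nullcline intercepts: K1/α12 = 470/1.2 = 392 < K2 = 530; K2/α21 = 530/1.6 = 331 < K1 = 470.
Since both are reversed, neither can invade when rare; the interior point is a saddle.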